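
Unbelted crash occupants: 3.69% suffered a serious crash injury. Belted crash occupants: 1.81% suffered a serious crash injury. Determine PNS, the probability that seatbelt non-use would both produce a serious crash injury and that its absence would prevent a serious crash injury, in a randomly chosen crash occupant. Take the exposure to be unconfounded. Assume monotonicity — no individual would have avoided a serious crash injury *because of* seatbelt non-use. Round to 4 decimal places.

p₁ = 0.0369, p₀ = 0.0181.
Under exogeneity and monotonicity, PNS = p₁ − p₀.
PNS = 0.0369 − 0.0181 = 0.0188

PNS ≈ 0.0188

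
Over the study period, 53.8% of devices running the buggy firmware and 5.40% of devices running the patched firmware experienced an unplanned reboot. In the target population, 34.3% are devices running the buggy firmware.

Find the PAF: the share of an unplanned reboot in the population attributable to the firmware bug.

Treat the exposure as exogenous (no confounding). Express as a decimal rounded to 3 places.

p₁ = 0.538, p₀ = 0.054.
Overall risk P(Y=1) = π·p₁ + (1−π)·p₀ = 0.343×0.538 + 0.657×0.054 = 0.22001.
Under exogeneity, PAF = [P(Y=1) − p₀] / P(Y=1).
PAF = (0.22001 − 0.054) / 0.22001 ≈ 0.7546

PAF ≈ 0.755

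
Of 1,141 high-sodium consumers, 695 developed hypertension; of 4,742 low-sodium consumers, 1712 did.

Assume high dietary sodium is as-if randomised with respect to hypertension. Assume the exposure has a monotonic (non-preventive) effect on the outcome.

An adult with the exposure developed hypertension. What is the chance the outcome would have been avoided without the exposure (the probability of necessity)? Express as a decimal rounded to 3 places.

p₁ = P(outcome | exposed) = 695/1141 = 0.60911
p₀ = P(outcome | unexposed) = 1712/4742 = 0.36103
Under exogeneity and monotonicity, PN = (p₁ − p₀) / p₁.
PN = (0.60911 − 0.36103) / 0.60911 = 0.24809 / 0.60911 ≈ 0.4073

PN ≈ 0.407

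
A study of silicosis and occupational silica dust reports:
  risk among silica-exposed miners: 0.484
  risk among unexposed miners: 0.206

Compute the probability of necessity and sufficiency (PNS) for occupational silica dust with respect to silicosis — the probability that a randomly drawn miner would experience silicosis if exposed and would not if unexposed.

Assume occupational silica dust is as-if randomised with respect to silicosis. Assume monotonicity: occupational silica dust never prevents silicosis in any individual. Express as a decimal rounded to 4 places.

PNS ≈ 0.2780

Let p₁ = 0.484, p₀ = 0.206.
Under exogeneity and monotonicity, PNS = p₁ − p₀.
PNS = 0.484 − 0.206 = 0.278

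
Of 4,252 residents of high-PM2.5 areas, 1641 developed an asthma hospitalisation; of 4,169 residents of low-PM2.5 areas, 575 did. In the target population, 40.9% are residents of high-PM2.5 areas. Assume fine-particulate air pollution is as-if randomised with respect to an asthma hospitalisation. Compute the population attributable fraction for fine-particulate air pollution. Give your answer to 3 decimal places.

PAF ≈ 0.424

p₁ = P(outcome | exposed) = 1641/4252 = 0.38594
p₀ = P(outcome | unexposed) = 575/4169 = 0.13792
Overall risk P(Y=1) = π·p₁ + (1−π)·p₀ = 0.409×0.38594 + 0.591×0.13792 = 0.23936.
Under exogeneity, PAF = [P(Y=1) − p₀] / P(Y=1).
PAF = (0.23936 − 0.13792) / 0.23936 ≈ 0.4238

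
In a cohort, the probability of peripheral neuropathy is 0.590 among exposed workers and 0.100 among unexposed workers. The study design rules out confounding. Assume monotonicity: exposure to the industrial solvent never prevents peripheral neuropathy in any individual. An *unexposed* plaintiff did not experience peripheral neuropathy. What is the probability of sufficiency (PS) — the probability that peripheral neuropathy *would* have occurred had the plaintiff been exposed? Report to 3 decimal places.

Let p₁ = 0.59, p₀ = 0.1.
Under exogeneity and monotonicity, PS = (p₁ − p₀) / (1 − p₀).
PS = (0.59 − 0.1) / (1 − 0.1) = 0.49 / 0.9 ≈ 0.5444

PS ≈ 0.544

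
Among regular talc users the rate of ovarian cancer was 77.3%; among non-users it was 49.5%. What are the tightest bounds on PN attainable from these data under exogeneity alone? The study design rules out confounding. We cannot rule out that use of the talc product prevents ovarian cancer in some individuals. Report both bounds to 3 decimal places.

0.360 ≤ PN ≤ 0.653

p₁ = 0.773, p₀ = 0.495.
Under exogeneity alone the bounds on PN are max{0,(p₁−p₀)/p₁} ≤ PN ≤ min{1,(1−p₀)/p₁}.
  lower = (p₁ − p₀)/p₁ = 0.278 / 0.773 ≈ 0.3596
  upper = min{1, (1 − p₀)/p₁} = 0.505 / 0.773 ≈ 0.6533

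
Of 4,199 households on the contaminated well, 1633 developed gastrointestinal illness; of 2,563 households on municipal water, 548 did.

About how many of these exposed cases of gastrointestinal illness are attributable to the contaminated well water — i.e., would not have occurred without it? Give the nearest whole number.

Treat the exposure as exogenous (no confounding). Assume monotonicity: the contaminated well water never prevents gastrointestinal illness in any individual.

about 735 cases

p₁ = P(outcome | exposed) = 1633/4199 = 0.3889
p₀ = P(outcome | unexposed) = 548/2563 = 0.21381
PN = (p₁ − p₀)/p₁ = (0.3889 − 0.21381) / 0.3889 ≈ 0.45022.
Attributable cases ≈ PN × (exposed cases) = 0.45022 × 1633 ≈ 735.20.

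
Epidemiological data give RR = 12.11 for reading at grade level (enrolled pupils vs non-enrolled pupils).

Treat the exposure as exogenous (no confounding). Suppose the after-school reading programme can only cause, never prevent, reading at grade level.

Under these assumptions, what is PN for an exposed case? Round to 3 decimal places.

PN ≈ 0.917

Under exogeneity and monotonicity, PN = (RR − 1) / RR = 1 − 1/RR.
PN = (12.11 − 1) / 12.11 = 11.11 / 12.11 ≈ 0.9174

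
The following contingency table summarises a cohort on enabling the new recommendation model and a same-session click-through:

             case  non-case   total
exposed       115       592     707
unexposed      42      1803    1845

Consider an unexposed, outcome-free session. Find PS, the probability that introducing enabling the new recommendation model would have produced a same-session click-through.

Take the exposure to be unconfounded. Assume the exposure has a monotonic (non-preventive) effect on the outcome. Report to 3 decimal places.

p₁ = P(outcome | exposed) = 115/707 = 0.16266
p₀ = P(outcome | unexposed) = 42/1845 = 0.022764
Under exogeneity and monotonicity, PS = (p₁ − p₀) / (1 − p₀).
PS = (0.16266 − 0.022764) / (1 − 0.022764) = 0.13989 / 0.97724 ≈ 0.1432

PS ≈ 0.143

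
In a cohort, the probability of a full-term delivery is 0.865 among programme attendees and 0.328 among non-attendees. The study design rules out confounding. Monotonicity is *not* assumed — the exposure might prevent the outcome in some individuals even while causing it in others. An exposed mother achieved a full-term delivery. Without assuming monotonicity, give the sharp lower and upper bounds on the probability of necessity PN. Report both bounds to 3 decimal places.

0.621 ≤ PN ≤ 0.777

Let p₁ = 0.865, p₀ = 0.328.
Under exogeneity alone the bounds on PN are max{0,(p₁−p₀)/p₁} ≤ PN ≤ min{1,(1−p₀)/p₁}.
  lower = (p₁ − p₀)/p₁ = 0.537 / 0.865 ≈ 0.6208
  upper = min{1, (1 − p₀)/p₁} = 0.672 / 0.865 ≈ 0.7769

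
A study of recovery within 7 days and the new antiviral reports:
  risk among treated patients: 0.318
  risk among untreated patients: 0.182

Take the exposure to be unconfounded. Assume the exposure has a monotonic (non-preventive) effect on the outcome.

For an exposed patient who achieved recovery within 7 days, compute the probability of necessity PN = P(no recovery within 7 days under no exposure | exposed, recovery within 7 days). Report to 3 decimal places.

PN ≈ 0.428

Let p₁ = 0.318, p₀ = 0.182.
Under exogeneity and monotonicity, PN = (p₁ − p₀) / p₁.
PN = (0.318 − 0.182) / 0.318 = 0.136 / 0.318 ≈ 0.4277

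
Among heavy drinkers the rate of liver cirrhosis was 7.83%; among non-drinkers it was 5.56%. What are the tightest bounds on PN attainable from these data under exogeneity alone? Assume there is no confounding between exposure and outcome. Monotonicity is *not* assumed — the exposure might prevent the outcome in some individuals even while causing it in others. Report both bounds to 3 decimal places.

p₁ = 0.0783, p₀ = 0.0556.
Under exogeneity alone the bounds on PN are max{0,(p₁−p₀)/p₁} ≤ PN ≤ min{1,(1−p₀)/p₁}.
  lower = (p₁ − p₀)/p₁ = 0.0227 / 0.0783 ≈ 0.2899
  upper = min{1, (1 − p₀)/p₁} = 0.9444 / 0.0783 ≈ 12.0613 → capped at 1

0.290 ≤ PN ≤ 1.000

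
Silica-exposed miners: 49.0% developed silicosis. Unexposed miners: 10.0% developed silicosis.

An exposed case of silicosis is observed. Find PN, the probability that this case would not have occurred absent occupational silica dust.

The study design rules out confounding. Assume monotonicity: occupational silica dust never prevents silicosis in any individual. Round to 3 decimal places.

p₁ = 0.49, p₀ = 0.1.
Under exogeneity and monotonicity, PN = (p₁ − p₀) / p₁.
PN = (0.49 − 0.1) / 0.49 = 0.39 / 0.49 ≈ 0.7959

PN ≈ 0.796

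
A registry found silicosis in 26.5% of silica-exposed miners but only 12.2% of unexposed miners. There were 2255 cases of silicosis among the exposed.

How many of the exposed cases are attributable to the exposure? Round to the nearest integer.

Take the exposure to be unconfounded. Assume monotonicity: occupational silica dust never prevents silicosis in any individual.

p₁ = 0.265, p₀ = 0.122.
PN = (p₁ − p₀)/p₁ = (0.265 − 0.122) / 0.265 ≈ 0.53962.
Attributable cases ≈ PN × (exposed cases) = 0.53962 × 2255 ≈ 1216.85.

about 1217 cases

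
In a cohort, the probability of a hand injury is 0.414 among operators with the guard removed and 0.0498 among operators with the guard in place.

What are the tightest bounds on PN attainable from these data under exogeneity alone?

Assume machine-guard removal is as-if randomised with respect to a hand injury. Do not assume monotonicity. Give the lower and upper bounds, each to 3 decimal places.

0.880 ≤ PN ≤ 1.000

Let p₁ = 0.414, p₀ = 0.0498.
Under exogeneity alone the bounds on PN are max{0,(p₁−p₀)/p₁} ≤ PN ≤ min{1,(1−p₀)/p₁}.
  lower = (p₁ − p₀)/p₁ = 0.3642 / 0.414 ≈ 0.8797
  upper = min{1, (1 − p₀)/p₁} = 0.9502 / 0.414 ≈ 2.2952 → capped at 1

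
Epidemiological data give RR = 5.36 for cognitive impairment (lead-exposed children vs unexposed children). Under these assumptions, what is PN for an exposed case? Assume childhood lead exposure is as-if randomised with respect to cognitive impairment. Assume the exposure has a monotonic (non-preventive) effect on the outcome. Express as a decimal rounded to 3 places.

PN ≈ 0.813

Under exogeneity and monotonicity, PN = (RR − 1) / RR = 1 − 1/RR.
PN = (5.36 − 1) / 5.36 = 4.36 / 5.36 ≈ 0.8134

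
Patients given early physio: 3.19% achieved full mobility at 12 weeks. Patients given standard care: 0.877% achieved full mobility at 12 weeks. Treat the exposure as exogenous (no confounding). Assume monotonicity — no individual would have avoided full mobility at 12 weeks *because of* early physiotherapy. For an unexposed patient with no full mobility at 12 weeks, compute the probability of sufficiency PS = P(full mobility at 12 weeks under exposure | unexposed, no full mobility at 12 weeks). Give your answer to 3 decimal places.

PS ≈ 0.023

p₁ = 0.0319, p₀ = 0.00877.
Under exogeneity and monotonicity, PS = (p₁ − p₀) / (1 − p₀).
PS = (0.0319 − 0.00877) / (1 − 0.00877) = 0.02313 / 0.99123 ≈ 0.0233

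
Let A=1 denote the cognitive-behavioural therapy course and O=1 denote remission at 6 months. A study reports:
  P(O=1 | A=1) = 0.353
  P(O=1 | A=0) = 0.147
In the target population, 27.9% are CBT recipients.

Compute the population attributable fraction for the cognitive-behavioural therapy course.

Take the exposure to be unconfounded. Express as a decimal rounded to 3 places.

Let p₁ = 0.353, p₀ = 0.147.
Overall risk P(Y=1) = π·p₁ + (1−π)·p₀ = 0.279×0.353 + 0.721×0.147 = 0.20447.
Under exogeneity, PAF = [P(Y=1) − p₀] / P(Y=1).
PAF = (0.20447 − 0.147) / 0.20447 ≈ 0.2811

PAF ≈ 0.281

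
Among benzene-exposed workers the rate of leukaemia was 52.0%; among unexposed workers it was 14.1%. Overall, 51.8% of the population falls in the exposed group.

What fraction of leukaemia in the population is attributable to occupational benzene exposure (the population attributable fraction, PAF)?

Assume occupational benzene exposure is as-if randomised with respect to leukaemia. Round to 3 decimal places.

PAF ≈ 0.582

p₁ = 0.52, p₀ = 0.141.
Overall risk P(Y=1) = π·p₁ + (1−π)·p₀ = 0.518×0.52 + 0.482×0.141 = 0.33732.
Under exogeneity, PAF = [P(Y=1) − p₀] / P(Y=1).
PAF = (0.33732 − 0.141) / 0.33732 ≈ 0.5820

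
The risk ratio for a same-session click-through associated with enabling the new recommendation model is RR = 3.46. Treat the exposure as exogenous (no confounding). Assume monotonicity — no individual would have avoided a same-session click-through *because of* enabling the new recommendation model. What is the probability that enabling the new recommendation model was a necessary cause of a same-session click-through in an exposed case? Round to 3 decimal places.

Under exogeneity and monotonicity, PN = (RR − 1) / RR = 1 − 1/RR.
PN = (3.46 − 1) / 3.46 = 2.46 / 3.46 ≈ 0.7110

PN ≈ 0.711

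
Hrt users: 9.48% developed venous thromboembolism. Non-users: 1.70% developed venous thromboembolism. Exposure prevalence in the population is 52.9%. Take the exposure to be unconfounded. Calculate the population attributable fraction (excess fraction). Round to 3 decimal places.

PAF ≈ 0.708

p₁ = 0.0948, p₀ = 0.017.
Overall risk P(Y=1) = π·p₁ + (1−π)·p₀ = 0.529×0.0948 + 0.471×0.017 = 0.058156.
Under exogeneity, PAF = [P(Y=1) − p₀] / P(Y=1).
PAF = (0.058156 − 0.017) / 0.058156 ≈ 0.7077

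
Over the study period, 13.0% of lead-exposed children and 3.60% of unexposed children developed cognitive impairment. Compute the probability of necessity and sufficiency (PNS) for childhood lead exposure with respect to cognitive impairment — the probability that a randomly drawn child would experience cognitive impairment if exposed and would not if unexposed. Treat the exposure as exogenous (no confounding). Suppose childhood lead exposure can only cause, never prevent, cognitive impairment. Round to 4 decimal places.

p₁ = 0.13, p₀ = 0.036.
Under exogeneity and monotonicity, PNS = p₁ − p₀.
PNS = 0.13 − 0.036 = 0.094

PNS ≈ 0.0940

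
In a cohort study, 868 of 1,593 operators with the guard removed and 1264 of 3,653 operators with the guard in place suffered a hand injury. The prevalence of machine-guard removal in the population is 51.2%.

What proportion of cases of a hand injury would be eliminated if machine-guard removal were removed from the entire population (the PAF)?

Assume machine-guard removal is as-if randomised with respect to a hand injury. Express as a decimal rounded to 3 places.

p₁ = P(outcome | exposed) = 868/1593 = 0.54488
p₀ = P(outcome | unexposed) = 1264/3653 = 0.34602
Overall risk P(Y=1) = π·p₁ + (1−π)·p₀ = 0.512×0.54488 + 0.488×0.34602 = 0.44784.
Under exogeneity, PAF = [P(Y=1) − p₀] / P(Y=1).
PAF = (0.44784 − 0.34602) / 0.44784 ≈ 0.2274

PAF ≈ 0.227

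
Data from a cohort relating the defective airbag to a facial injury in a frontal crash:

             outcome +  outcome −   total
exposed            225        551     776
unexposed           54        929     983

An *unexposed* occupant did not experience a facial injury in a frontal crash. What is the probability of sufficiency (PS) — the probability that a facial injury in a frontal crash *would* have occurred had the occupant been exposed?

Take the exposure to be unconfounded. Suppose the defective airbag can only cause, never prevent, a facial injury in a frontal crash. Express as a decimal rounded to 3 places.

PS ≈ 0.249

p₁ = P(outcome | exposed) = 225/776 = 0.28995
p₀ = P(outcome | unexposed) = 54/983 = 0.054934
Under exogeneity and monotonicity, PS = (p₁ − p₀)/(1 − p₀).
PS = (0.28995 − 0.054934) / 0.94507 ≈ 0.2487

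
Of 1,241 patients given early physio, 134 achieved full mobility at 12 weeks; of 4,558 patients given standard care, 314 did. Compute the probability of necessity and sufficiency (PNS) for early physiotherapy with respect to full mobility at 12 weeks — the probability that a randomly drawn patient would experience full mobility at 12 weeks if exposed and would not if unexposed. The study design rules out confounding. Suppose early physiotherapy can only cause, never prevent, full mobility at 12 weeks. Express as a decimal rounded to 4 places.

p₁ = P(outcome | exposed) = 134/1241 = 0.10798
p₀ = P(outcome | unexposed) = 314/4558 = 0.06889
Under exogeneity and monotonicity, PNS = p₁ − p₀.
PNS = 0.10798 − 0.06889 = 0.039088

PNS ≈ 0.0391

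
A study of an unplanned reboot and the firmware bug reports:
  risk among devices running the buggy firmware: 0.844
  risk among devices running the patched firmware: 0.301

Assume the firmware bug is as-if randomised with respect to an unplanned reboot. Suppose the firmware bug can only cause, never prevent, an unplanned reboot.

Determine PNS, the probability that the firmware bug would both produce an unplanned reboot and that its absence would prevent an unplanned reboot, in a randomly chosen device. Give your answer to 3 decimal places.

Let p₁ = 0.844, p₀ = 0.301.
Under exogeneity and monotonicity, PNS = p₁ − p₀.
PNS = 0.844 − 0.301 = 0.543

PNS ≈ 0.543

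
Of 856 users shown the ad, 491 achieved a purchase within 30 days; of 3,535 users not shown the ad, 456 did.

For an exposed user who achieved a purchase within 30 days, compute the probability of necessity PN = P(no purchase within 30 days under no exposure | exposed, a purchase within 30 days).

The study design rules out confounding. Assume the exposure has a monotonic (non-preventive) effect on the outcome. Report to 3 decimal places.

PN ≈ 0.775

p₁ = P(outcome | exposed) = 491/856 = 0.5736
p₀ = P(outcome | unexposed) = 456/3535 = 0.129
Under exogeneity and monotonicity, PN = (p₁ − p₀) / p₁.
PN = (0.5736 − 0.129) / 0.5736 = 0.4446 / 0.5736 ≈ 0.7751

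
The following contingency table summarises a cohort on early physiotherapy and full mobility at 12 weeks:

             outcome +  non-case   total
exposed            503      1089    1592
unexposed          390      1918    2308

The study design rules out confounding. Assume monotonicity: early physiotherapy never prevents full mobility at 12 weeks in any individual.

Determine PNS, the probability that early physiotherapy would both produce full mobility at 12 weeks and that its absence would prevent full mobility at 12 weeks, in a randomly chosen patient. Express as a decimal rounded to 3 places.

PNS ≈ 0.147

p₁ = P(outcome | exposed) = 503/1592 = 0.31595
p₀ = P(outcome | unexposed) = 390/2308 = 0.16898
Under exogeneity and monotonicity, PNS = p₁ − p₀.
PNS = 0.31595 − 0.16898 = 0.14698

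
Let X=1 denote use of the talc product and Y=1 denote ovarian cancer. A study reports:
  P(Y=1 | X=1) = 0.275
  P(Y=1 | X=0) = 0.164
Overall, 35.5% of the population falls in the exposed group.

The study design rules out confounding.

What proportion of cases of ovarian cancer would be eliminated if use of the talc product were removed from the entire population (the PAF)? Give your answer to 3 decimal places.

PAF ≈ 0.194

Let p₁ = 0.275, p₀ = 0.164.
Overall risk P(Y=1) = π·p₁ + (1−π)·p₀ = 0.355×0.275 + 0.645×0.164 = 0.20341.
Under exogeneity, PAF = [P(Y=1) − p₀] / P(Y=1).
PAF = (0.20341 − 0.164) / 0.20341 ≈ 0.1937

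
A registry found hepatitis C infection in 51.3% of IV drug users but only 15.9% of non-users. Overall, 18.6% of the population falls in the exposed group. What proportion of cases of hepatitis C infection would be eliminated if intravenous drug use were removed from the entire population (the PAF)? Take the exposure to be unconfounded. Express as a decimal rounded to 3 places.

p₁ = 0.513, p₀ = 0.159.
Overall risk P(Y=1) = π·p₁ + (1−π)·p₀ = 0.186×0.513 + 0.814×0.159 = 0.22484.
Under exogeneity, PAF = [P(Y=1) − p₀] / P(Y=1).
PAF = (0.22484 − 0.159) / 0.22484 ≈ 0.2928

PAF ≈ 0.293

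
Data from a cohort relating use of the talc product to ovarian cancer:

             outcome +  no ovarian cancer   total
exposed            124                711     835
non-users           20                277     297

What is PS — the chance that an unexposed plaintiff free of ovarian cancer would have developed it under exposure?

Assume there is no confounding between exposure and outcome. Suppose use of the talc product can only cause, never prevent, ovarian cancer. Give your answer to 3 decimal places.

PS ≈ 0.087

p₁ = P(outcome | exposed) = 124/835 = 0.1485
p₀ = P(outcome | unexposed) = 20/297 = 0.06734
Under exogeneity and monotonicity, PS = (p₁ − p₀) / (1 − p₀).
PS = (0.1485 − 0.06734) / (1 − 0.06734) = 0.081163 / 0.93266 ≈ 0.0870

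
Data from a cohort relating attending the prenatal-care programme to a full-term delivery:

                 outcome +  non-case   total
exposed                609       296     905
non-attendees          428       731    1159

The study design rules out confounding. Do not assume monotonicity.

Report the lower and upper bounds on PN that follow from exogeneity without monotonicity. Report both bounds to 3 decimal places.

p₁ = P(outcome | exposed) = 609/905 = 0.67293
p₀ = P(outcome | unexposed) = 428/1159 = 0.36928
Under exogeneity alone the bounds on PN are max{0,(p₁−p₀)/p₁} ≤ PN ≤ min{1,(1−p₀)/p₁}.
  lower = (p₁ − p₀)/p₁ = 0.30364 / 0.67293 ≈ 0.4512
  upper = min{1, (1 − p₀)/p₁} = 0.63072 / 0.67293 ≈ 0.9373

0.451 ≤ PN ≤ 0.937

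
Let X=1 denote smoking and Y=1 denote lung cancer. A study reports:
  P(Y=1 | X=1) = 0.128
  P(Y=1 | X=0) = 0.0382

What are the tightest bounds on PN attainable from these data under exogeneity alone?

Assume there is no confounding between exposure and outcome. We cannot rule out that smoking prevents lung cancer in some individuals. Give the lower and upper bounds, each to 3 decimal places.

0.702 ≤ PN ≤ 1.000

Let p₁ = 0.128, p₀ = 0.0382.
Under exogeneity alone the bounds on PN are max{0,(p₁−p₀)/p₁} ≤ PN ≤ min{1,(1−p₀)/p₁}.
  lower = (p₁ − p₀)/p₁ = 0.0898 / 0.128 ≈ 0.7016
  upper = min{1, (1 − p₀)/p₁} = 0.9618 / 0.128 ≈ 7.5141 → capped at 1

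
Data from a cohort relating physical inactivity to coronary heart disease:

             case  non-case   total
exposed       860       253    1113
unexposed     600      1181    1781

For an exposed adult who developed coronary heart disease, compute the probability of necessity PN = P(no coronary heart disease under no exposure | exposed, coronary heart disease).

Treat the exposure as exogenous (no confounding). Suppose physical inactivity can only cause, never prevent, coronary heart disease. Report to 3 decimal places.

PN ≈ 0.564

p₁ = P(outcome | exposed) = 860/1113 = 0.77269
p₀ = P(outcome | unexposed) = 600/1781 = 0.33689
Under exogeneity and monotonicity, PN = (p₁ − p₀) / p₁.
PN = (0.77269 − 0.33689) / 0.77269 = 0.4358 / 0.77269 ≈ 0.5640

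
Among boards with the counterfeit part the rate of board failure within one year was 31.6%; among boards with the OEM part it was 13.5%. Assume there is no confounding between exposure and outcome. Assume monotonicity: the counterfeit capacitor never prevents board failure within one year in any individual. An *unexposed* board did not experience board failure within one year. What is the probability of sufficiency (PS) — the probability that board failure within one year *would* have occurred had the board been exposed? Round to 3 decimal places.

p₁ = 0.316, p₀ = 0.135.
Under exogeneity and monotonicity, PS = (p₁ − p₀) / (1 − p₀).
PS = (0.316 − 0.135) / (1 − 0.135) = 0.181 / 0.865 ≈ 0.2092

PS ≈ 0.209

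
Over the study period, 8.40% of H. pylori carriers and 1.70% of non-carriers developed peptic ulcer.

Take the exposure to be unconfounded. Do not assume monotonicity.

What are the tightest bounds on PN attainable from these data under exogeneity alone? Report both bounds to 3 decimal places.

0.798 ≤ PN ≤ 1.000

p₁ = 0.084, p₀ = 0.017.
Under exogeneity alone the bounds on PN are max{0,(p₁−p₀)/p₁} ≤ PN ≤ min{1,(1−p₀)/p₁}.
  lower = (p₁ − p₀)/p₁ = 0.067 / 0.084 ≈ 0.7976
  upper = min{1, (1 − p₀)/p₁} = 0.983 / 0.084 ≈ 11.7024 → capped at 1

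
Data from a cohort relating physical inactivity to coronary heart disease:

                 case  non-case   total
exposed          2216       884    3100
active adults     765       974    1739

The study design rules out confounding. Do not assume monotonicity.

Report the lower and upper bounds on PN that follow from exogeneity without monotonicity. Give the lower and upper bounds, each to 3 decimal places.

p₁ = P(outcome | exposed) = 2216/3100 = 0.71484
p₀ = P(outcome | unexposed) = 765/1739 = 0.43991
Under exogeneity alone the bounds on PN are max{0,(p₁−p₀)/p₁} ≤ PN ≤ min{1,(1−p₀)/p₁}.
  lower = (p₁ − p₀)/p₁ = 0.27493 / 0.71484 ≈ 0.3846
  upper = min{1, (1 − p₀)/p₁} = 0.56009 / 0.71484 ≈ 0.7835

0.385 ≤ PN ≤ 0.784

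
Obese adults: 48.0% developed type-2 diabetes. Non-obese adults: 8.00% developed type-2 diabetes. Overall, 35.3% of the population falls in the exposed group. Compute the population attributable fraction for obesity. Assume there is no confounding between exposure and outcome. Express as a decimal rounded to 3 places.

PAF ≈ 0.638

p₁ = 0.48, p₀ = 0.08.
Overall risk P(Y=1) = π·p₁ + (1−π)·p₀ = 0.353×0.48 + 0.647×0.08 = 0.2212.
Under exogeneity, PAF = [P(Y=1) − p₀] / P(Y=1).
PAF = (0.2212 − 0.08) / 0.2212 ≈ 0.6383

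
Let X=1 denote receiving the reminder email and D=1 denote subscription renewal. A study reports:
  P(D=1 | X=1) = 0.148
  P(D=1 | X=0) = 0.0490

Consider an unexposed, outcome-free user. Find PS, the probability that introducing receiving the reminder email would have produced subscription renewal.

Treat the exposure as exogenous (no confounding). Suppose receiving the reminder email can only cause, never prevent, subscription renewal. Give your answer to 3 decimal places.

PS ≈ 0.104

Let p₁ = 0.148, p₀ = 0.049.
Under exogeneity and monotonicity, PS = (p₁ − p₀) / (1 − p₀).
PS = (0.148 − 0.049) / (1 − 0.049) = 0.099 / 0.951 ≈ 0.1041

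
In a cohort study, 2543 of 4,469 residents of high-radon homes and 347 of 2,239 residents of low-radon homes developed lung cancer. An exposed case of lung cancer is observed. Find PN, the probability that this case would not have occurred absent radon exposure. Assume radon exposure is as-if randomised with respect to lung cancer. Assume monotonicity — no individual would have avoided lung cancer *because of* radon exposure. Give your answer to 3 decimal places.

p₁ = P(outcome | exposed) = 2543/4469 = 0.56903
p₀ = P(outcome | unexposed) = 347/2239 = 0.15498
Under exogeneity and monotonicity, PN = (p₁ − p₀) / p₁.
PN = (0.56903 − 0.15498) / 0.56903 = 0.41405 / 0.56903 ≈ 0.7276

PN ≈ 0.728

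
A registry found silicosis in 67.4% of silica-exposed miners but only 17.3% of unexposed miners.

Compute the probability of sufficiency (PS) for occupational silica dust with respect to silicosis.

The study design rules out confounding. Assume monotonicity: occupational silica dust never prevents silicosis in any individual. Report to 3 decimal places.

PS ≈ 0.606

p₁ = 0.674, p₀ = 0.173.
Under exogeneity and monotonicity, PS = (p₁ − p₀) / (1 − p₀).
PS = (0.674 − 0.173) / (1 − 0.173) = 0.501 / 0.827 ≈ 0.6058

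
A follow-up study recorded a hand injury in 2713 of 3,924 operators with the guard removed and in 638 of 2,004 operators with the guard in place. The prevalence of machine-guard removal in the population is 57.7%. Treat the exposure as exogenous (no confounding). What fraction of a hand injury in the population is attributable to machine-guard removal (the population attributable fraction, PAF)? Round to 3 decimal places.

PAF ≈ 0.403

p₁ = P(outcome | exposed) = 2713/3924 = 0.69139
p₀ = P(outcome | unexposed) = 638/2004 = 0.31836
Overall risk P(Y=1) = π·p₁ + (1−π)·p₀ = 0.577×0.69139 + 0.423×0.31836 = 0.5336.
Under exogeneity, PAF = [P(Y=1) − p₀] / P(Y=1).
PAF = (0.5336 − 0.31836) / 0.5336 ≈ 0.4034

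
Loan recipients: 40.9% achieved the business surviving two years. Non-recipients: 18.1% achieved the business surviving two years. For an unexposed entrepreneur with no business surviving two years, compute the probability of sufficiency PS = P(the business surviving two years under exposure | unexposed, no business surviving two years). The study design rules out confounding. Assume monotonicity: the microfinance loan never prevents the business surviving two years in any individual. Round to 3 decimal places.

p₁ = 0.409, p₀ = 0.181.
Under exogeneity and monotonicity, PS = (p₁ − p₀) / (1 − p₀).
PS = (0.409 − 0.181) / (1 − 0.181) = 0.228 / 0.819 ≈ 0.2784

PS ≈ 0.278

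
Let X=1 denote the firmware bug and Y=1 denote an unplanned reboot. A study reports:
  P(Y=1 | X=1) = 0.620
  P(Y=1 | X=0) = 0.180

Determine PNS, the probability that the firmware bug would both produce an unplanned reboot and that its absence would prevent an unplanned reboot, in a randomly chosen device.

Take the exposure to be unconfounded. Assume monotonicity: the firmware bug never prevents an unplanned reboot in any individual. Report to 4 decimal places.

Let p₁ = 0.62, p₀ = 0.18.
Under exogeneity and monotonicity, PNS = p₁ − p₀.
PNS = 0.62 − 0.18 = 0.44

PNS ≈ 0.4400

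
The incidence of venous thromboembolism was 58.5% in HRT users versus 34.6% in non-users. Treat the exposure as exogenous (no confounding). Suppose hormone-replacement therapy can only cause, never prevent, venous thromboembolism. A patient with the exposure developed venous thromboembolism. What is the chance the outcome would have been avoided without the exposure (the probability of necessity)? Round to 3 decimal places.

PN ≈ 0.409

p₁ = 0.585, p₀ = 0.346.
Under exogeneity and monotonicity, PN = (p₁ − p₀) / p₁.
PN = (0.585 − 0.346) / 0.585 = 0.239 / 0.585 ≈ 0.4085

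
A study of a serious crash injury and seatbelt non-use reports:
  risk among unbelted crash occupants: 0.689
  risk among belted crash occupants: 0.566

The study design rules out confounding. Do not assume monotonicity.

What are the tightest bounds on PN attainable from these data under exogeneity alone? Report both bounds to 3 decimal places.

Let p₁ = 0.689, p₀ = 0.566.
Under exogeneity alone the bounds on PN are max{0,(p₁−p₀)/p₁} ≤ PN ≤ min{1,(1−p₀)/p₁}.
  lower = (p₁ − p₀)/p₁ = 0.123 / 0.689 ≈ 0.1785
  upper = min{1, (1 − p₀)/p₁} = 0.434 / 0.689 ≈ 0.6299

0.179 ≤ PN ≤ 0.630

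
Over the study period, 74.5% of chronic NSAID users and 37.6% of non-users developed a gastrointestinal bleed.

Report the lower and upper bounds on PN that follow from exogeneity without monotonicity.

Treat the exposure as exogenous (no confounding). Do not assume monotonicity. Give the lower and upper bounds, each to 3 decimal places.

0.495 ≤ PN ≤ 0.838

p₁ = 0.745, p₀ = 0.376.
Under exogeneity alone the bounds on PN are max{0,(p₁−p₀)/p₁} ≤ PN ≤ min{1,(1−p₀)/p₁}.
  lower = (p₁ − p₀)/p₁ = 0.369 / 0.745 ≈ 0.4953
  upper = min{1, (1 − p₀)/p₁} = 0.624 / 0.745 ≈ 0.8376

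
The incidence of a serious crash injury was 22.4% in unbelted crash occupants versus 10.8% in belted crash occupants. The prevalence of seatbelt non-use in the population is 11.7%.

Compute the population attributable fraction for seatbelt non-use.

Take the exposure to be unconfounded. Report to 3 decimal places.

PAF ≈ 0.112

p₁ = 0.224, p₀ = 0.108.
Overall risk P(Y=1) = π·p₁ + (1−π)·p₀ = 0.117×0.224 + 0.883×0.108 = 0.12157.
Under exogeneity, PAF = [P(Y=1) − p₀] / P(Y=1).
PAF = (0.12157 − 0.108) / 0.12157 ≈ 0.1116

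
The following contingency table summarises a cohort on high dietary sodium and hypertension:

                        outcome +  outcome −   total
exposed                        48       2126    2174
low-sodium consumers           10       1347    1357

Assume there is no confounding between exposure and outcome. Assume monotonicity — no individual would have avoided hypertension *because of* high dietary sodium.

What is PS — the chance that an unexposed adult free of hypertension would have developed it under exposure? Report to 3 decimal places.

PS ≈ 0.015

p₁ = P(outcome | exposed) = 48/2174 = 0.022079
p₀ = P(outcome | unexposed) = 10/1357 = 0.0073692
Under exogeneity and monotonicity, PS = (p₁ − p₀) / (1 − p₀).
PS = (0.022079 − 0.0073692) / (1 − 0.0073692) = 0.01471 / 0.99263 ≈ 0.0148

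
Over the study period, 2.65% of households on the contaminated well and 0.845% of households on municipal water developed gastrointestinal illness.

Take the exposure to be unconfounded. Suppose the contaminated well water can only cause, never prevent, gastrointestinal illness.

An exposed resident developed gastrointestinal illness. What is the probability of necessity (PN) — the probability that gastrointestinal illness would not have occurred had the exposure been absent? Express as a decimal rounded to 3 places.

p₁ = 0.0265, p₀ = 0.00845.
Under exogeneity and monotonicity, PN = (p₁ − p₀) / p₁.
PN = (0.0265 − 0.00845) / 0.0265 = 0.01805 / 0.0265 ≈ 0.6811

PN ≈ 0.681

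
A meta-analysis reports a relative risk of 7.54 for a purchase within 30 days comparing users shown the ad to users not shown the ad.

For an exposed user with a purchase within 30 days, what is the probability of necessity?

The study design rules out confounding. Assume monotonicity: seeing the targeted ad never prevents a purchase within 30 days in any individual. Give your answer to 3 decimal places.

PN ≈ 0.867

Under exogeneity and monotonicity, PN = (RR − 1) / RR = 1 − 1/RR.
PN = (7.54 − 1) / 7.54 = 6.54 / 7.54 ≈ 0.8674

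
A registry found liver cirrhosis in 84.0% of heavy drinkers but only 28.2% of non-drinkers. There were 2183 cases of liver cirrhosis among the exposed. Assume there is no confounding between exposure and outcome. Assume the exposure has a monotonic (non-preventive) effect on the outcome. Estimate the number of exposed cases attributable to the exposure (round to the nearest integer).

about 1450 cases

p₁ = 0.84, p₀ = 0.282.
PN = (p₁ − p₀)/p₁ = (0.84 − 0.282) / 0.84 ≈ 0.66429.
Attributable cases ≈ PN × (exposed cases) = 0.66429 × 2183 ≈ 1450.14.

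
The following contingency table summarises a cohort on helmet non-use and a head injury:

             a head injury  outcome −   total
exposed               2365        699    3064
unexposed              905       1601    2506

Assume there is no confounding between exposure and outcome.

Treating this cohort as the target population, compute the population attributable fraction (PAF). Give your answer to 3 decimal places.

PAF ≈ 0.385

p₁ = P(outcome | exposed) = 2365/3064 = 0.77187
p₀ = P(outcome | unexposed) = 905/2506 = 0.36113
Exposure prevalence π = 3064/5570 = 0.55009; overall risk P(Y=1) = 0.58707.
Under exogeneity, PAF = [P(Y=1) − p₀]/P(Y=1).
PAF = (0.58707 − 0.36113) / 0.58707 ≈ 0.3849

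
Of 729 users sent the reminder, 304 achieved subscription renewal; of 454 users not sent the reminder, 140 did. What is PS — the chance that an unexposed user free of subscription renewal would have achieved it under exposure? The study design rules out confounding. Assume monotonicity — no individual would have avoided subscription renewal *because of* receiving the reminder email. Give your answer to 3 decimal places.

PS ≈ 0.157

p₁ = P(outcome | exposed) = 304/729 = 0.41701
p₀ = P(outcome | unexposed) = 140/454 = 0.30837
Under exogeneity and monotonicity, PS = (p₁ − p₀) / (1 − p₀).
PS = (0.41701 − 0.30837) / (1 − 0.30837) = 0.10864 / 0.69163 ≈ 0.1571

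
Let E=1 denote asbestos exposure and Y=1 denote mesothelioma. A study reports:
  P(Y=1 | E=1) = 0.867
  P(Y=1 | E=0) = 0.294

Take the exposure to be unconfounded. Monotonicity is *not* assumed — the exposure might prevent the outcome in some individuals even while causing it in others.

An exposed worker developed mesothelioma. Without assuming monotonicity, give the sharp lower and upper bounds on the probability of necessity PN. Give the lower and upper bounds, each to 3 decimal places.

Let p₁ = 0.867, p₀ = 0.294.
Under exogeneity alone the bounds on PN are max{0,(p₁−p₀)/p₁} ≤ PN ≤ min{1,(1−p₀)/p₁}.
  lower = (p₁ − p₀)/p₁ = 0.573 / 0.867 ≈ 0.6609
  upper = min{1, (1 − p₀)/p₁} = 0.706 / 0.867 ≈ 0.8143

0.661 ≤ PN ≤ 0.814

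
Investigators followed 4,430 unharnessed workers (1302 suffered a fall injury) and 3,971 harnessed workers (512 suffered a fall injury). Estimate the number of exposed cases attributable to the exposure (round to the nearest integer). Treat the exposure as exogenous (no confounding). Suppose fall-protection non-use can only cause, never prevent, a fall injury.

p₁ = P(outcome | exposed) = 1302/4430 = 0.29391
p₀ = P(outcome | unexposed) = 512/3971 = 0.12893
PN = (p₁ − p₀)/p₁ = (0.29391 − 0.12893) / 0.29391 ≈ 0.56130.
Attributable cases ≈ PN × (exposed cases) = 0.56130 × 1302 ≈ 730.82.

about 731 cases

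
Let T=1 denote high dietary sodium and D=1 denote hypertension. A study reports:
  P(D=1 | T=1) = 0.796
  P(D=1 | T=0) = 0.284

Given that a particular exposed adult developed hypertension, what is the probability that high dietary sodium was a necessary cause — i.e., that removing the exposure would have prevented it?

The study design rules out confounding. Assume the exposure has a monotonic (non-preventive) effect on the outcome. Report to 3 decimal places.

Let p₁ = 0.796, p₀ = 0.284.
Under exogeneity and monotonicity, PN = (p₁ − p₀) / p₁.
PN = (0.796 − 0.284) / 0.796 = 0.512 / 0.796 ≈ 0.6432

PN ≈ 0.643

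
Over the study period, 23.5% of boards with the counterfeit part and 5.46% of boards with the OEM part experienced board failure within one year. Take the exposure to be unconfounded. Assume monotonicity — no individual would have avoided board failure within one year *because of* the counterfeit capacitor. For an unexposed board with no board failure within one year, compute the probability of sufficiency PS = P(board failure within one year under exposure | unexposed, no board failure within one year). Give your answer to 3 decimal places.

PS ≈ 0.191

p₁ = 0.235, p₀ = 0.0546.
Under exogeneity and monotonicity, PS = (p₁ − p₀) / (1 − p₀).
PS = (0.235 − 0.0546) / (1 − 0.0546) = 0.1804 / 0.9454 ≈ 0.1908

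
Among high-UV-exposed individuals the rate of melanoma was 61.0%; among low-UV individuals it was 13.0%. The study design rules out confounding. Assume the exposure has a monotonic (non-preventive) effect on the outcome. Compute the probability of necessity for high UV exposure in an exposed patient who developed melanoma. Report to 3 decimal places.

p₁ = 0.61, p₀ = 0.13.
Under exogeneity and monotonicity, PN = (p₁ − p₀) / p₁.
PN = (0.61 − 0.13) / 0.61 = 0.48 / 0.61 ≈ 0.7869

PN ≈ 0.787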